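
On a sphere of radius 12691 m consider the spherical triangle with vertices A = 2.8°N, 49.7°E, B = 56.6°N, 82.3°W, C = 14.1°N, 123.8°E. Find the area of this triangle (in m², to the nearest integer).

Side lengths (central angles): a = 1.8505, b = 1.2898, c = 1.9041 rad; semiperimeter s = 2.5222.
By l'Huilier's theorem, tan(E/4) = √[tan(s/2) tan((s−a)/2) tan((s−b)/2) tan((s−c)/2)], giving spherical excess E = 1.8438 rad.
Area = E·R² = 1.8438 × (12691)² ≈ 296972017 m².

296972017 m²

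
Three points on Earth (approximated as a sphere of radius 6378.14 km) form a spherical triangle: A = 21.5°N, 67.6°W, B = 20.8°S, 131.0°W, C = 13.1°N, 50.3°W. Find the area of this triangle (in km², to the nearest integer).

Side lengths (central angles): a = 1.5041, b = 0.3230, c = 1.3085 rad; semiperimeter s = 1.5678.
By l'Huilier's theorem, tan(E/4) = √[tan(s/2) tan((s−a)/2) tan((s−b)/2) tan((s−c)/2)], giving spherical excess E = 0.2179 rad.
Area = E·R² = 0.2179 × (6378.14)² ≈ 8863403 km².

8863403 km²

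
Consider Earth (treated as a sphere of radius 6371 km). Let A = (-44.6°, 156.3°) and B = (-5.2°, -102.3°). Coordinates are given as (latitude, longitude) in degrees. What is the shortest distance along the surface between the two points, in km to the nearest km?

With latitudes φ₁ = -44.600°, φ₂ = -5.200° and longitude difference Δλ = 101.400°:
cos c = sin φ₁ sin φ₂ + cos φ₁ cos φ₂ cos Δλ = (-0.7022)(-0.0906) + (0.7120)(0.9959)(-0.1977) = -0.07652,
so c = arccos(-0.07652) = 1.64739 rad.
Distance = R·c = 6371 × 1.6474 ≈ 10496 km.

10496 km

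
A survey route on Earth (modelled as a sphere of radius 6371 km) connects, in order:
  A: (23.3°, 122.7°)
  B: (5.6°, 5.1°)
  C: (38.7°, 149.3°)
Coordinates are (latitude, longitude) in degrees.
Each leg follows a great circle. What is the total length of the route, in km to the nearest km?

26388 km

Leg A→B: central angle 1.9659 rad, distance 12524.6 km.
Leg B→C: central angle 2.1760 rad, distance 13863.4 km.
Total: 12524.6 + 13863.4 ≈ 26388 km.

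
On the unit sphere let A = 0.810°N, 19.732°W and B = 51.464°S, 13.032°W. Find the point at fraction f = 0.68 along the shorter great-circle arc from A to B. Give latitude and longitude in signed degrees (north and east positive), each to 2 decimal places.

The central angle between A and B is δ = 0.9177 rad.
With f = 0.68, the slerp weights are sin((1−f)δ)/sin δ = 0.3645 and sin(fδ)/sin δ = 0.7357.
Weighted sum of the unit vectors: (0.3645)·(0.9412,-0.3376,0.0141) + (0.7357)·(0.6070,-0.1405,-0.7822) = (0.7896, -0.2264, -0.5703).
Converting back: φ = atan2(z, √(x²+y²)) = -34.77°, λ = atan2(y, x) = -16.00°.

-34.77°, -16.00°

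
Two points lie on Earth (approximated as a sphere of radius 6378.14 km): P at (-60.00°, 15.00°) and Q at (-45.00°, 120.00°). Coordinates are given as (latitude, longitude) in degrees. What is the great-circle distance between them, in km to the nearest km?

6524 km

With latitudes φ₁ = -60.000°, φ₂ = -45.000° and longitude difference Δλ = 105.000°:
cos c = sin φ₁ sin φ₂ + cos φ₁ cos φ₂ cos Δλ = (-0.8660)(-0.7071) + (0.5000)(0.7071)(-0.2588) = 0.52087,
so c = arccos(0.52087) = 1.02293 rad.
Distance = R·c = 6378.14 × 1.0229 ≈ 6524 km.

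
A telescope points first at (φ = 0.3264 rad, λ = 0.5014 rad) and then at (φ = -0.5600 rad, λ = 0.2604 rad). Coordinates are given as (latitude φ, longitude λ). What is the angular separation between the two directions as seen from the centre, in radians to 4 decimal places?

Let φ₁ = 0.3264 rad, φ₂ = -0.5600 rad, and Δλ = -0.2410 rad.
cos c = sin φ₁ sin φ₂ + cos φ₁ cos φ₂ cos Δλ = (0.3206)(-0.5312) + (0.9472)(0.8473)(0.9711) = 0.60901,
so c = arccos(0.60901) = 0.91598 rad.
So the angular separation is 0.9160 rad.

0.9160 rad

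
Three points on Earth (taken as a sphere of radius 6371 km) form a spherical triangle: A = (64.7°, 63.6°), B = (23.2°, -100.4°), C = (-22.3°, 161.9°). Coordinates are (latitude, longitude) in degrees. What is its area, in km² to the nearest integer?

99461540 km²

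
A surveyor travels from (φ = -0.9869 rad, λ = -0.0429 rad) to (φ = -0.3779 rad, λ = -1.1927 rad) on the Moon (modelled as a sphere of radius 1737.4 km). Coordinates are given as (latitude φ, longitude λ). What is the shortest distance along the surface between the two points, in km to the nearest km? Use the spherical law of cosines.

1785 km

In radians: φ₁ = -0.9869, φ₂ = -0.3779, Δλ = -65.879° = -1.1498 rad.
cos c = sin φ₁ sin φ₂ + cos φ₁ cos φ₂ cos Δλ = (-0.8343)(-0.3690) + (0.5513)(0.9294)(0.4087) = 0.51723,
so c = arccos(0.51723) = 1.02718 rad.
Distance = R·c = 1737.4 × 1.0272 ≈ 1785 km.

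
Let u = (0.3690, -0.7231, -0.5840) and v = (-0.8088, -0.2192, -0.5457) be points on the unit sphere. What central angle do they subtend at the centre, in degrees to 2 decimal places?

u·v = 0.1787; |u| = 1.0000, |v| = 1.0000.
cos θ = (u·v)/(|u||v|) = 0.1787, so θ = 79.70°.

79.70°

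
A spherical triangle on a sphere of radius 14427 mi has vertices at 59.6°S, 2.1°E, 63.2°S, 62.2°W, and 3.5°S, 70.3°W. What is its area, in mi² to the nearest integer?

Side lengths (central angles): a = 1.0472, b = 1.3639, c = 0.5180 rad; semiperimeter s = 1.4645.
By l'Huilier's theorem, tan(E/4) = √[tan(s/2) tan((s−a)/2) tan((s−b)/2) tan((s−c)/2)], giving spherical excess E = 0.2798 rad.
Area = E·R² = 0.2798 × (14427)² ≈ 58234995 mi².

58234995 mi²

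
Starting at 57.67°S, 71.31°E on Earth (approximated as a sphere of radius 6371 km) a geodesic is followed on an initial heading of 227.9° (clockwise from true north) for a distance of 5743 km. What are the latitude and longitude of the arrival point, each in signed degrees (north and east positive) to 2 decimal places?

-53.66°, -29.63°

Angular distance δ = d/R = 5743/6371 = 0.90143 rad; initial bearing θ = 3.9776 rad.
sin φ₂ = sin φ₁ cos δ + cos φ₁ sin δ cos θ = (-0.8450)(0.6205) + (0.5348)(0.7842)(-0.6704) = -0.8055, so φ₂ = -53.66°.
Δλ = atan2(sin θ sin δ cos φ₁, cos δ − sin φ₁ sin φ₂) = atan2(-0.3112, -0.0601) = -100.935°.
λ₂ = 71.310° − 100.935° = -29.63°.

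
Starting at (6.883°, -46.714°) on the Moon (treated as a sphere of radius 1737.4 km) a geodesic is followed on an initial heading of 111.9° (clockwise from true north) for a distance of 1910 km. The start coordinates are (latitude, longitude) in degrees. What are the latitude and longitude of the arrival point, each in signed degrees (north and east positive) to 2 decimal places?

Angular distance δ = d/R = 1910/1737.4 = 1.09934 rad; initial bearing θ = 1.9530 rad.
sin φ₂ = sin φ₁ cos δ + cos φ₁ sin δ cos θ = (0.1198)(0.4542) + (0.9928)(0.8909)(-0.3730) = -0.2755, so φ₂ = -15.99°.
Δλ = atan2(sin θ sin δ cos φ₁, cos δ − sin φ₁ sin φ₂) = atan2(0.8207, 0.4872) = 59.304°.
λ₂ = -46.714° + 59.304° = 12.59°.

-15.99°, 12.59°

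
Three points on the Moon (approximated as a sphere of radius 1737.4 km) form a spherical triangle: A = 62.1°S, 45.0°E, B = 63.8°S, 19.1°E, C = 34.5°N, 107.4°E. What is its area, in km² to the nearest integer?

Side lengths (central angles): a = 2.0914, b = 1.8985, c = 0.2062 rad; semiperimeter s = 2.0981.
By l'Huilier's theorem, tan(E/4) = √[tan(s/2) tan((s−a)/2) tan((s−b)/2) tan((s−c)/2)], giving spherical excess E = 0.1135 rad.
Area = E·R² = 0.1135 × (1737.4)² ≈ 342742 km².

342742 km²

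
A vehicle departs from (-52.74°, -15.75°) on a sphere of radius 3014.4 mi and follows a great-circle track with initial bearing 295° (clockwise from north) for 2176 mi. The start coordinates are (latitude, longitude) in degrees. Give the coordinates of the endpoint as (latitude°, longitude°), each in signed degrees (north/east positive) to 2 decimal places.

-25.36°, -57.26°

Angular distance δ = d/R = 2176/3014.4 = 0.72187 rad; initial bearing θ = 5.1487 rad.
sin φ₂ = sin φ₁ cos δ + cos φ₁ sin δ cos θ = (-0.7959)(0.7506) + (0.6054)(0.6608)(0.4226) = -0.4283, so φ₂ = -25.36°.
Δλ = atan2(sin θ sin δ cos φ₁, cos δ − sin φ₁ sin φ₂) = atan2(-0.3626, 0.4097) = -41.509°.
λ₂ = -15.750° − 41.509° = -57.26°.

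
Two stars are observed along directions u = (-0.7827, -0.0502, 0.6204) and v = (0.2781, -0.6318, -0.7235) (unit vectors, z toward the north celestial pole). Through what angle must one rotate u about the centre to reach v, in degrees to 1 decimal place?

u·v = -0.6348; |u| = 1.0000, |v| = 1.0000.
cos θ = (u·v)/(|u||v|) = -0.6348, so θ = 129.4°.

129.4°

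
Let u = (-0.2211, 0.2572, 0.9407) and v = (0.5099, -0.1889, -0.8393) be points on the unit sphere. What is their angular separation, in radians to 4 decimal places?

u·v = -0.9509; |u| = 1.0000, |v| = 1.0001.
cos θ = (u·v)/(|u||v|) = -0.9508, so θ = 2.8267 rad.

2.8267 rad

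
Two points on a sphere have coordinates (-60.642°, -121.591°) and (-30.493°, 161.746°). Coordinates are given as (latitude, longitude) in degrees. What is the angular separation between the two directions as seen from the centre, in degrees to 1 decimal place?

With latitudes φ₁ = -60.642°, φ₂ = -30.493° and longitude difference Δλ = -76.663°:
Haversine: a = sin²(Δφ/2) + cos φ₁ cos φ₂ sin²(Δλ/2) = 0.0676 + (0.4903)(0.8617)(0.3847) = 0.23014.
Central angle c = 2·arcsin(√a) = 1.00070 rad.
So the angular separation is 57.3°.

57.3°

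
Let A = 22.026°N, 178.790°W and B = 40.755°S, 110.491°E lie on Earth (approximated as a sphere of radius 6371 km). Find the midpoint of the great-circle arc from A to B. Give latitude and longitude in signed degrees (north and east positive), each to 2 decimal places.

The central angle between A and B is δ = 1.5838 rad.
With f = 0.5, the slerp weights are sin((1−f)δ)/sin δ = 0.7117 and sin(fδ)/sin δ = 0.7117.
Weighted sum of the unit vectors: (0.7117)·(-0.9268,-0.0196,0.3750) + (0.7117)·(-0.2652,0.7096,-0.6528) = (-0.8484, 0.4911, -0.1977).
Converting back: φ = atan2(z, √(x²+y²)) = -11.40°, λ = atan2(y, x) = 149.93°.

-11.40°, 149.93°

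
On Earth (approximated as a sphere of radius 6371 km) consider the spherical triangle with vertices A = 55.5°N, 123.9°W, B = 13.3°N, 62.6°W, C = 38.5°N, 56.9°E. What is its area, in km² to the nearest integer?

47174021 km²

Side lengths (central angles): a = 1.8048, b = 1.5009, c = 1.0992 rad; semiperimeter s = 2.2025.
By l'Huilier's theorem, tan(E/4) = √[tan(s/2) tan((s−a)/2) tan((s−b)/2) tan((s−c)/2)], giving spherical excess E = 1.1622 rad.
Area = E·R² = 1.1622 × (6371)² ≈ 47174021 km².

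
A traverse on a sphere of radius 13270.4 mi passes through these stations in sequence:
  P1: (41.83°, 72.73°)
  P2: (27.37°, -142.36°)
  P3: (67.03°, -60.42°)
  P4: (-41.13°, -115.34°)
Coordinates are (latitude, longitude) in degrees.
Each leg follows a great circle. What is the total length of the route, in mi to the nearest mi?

65157 mi

Leg P1→P2: central angle 1.8079 rad, distance 23990.9 mi.
Leg P2→P3: central angle 1.0794 rad, distance 14323.8 mi.
Leg P3→P4: central angle 2.0227 rad, distance 26842.1 mi.
Total: 23990.9 + 14323.8 + 26842.1 ≈ 65157 mi.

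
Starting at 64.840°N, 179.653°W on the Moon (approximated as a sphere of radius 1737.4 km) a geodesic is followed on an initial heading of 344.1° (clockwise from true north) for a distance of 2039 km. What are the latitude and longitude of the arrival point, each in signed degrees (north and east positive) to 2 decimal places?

46.65°, 21.94°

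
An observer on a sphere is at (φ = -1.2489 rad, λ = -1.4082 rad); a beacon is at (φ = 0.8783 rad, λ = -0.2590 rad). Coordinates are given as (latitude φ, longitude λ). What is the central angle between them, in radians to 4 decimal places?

2.2751 rad

Let φ₁ = -1.2489 rad, φ₂ = 0.8783 rad, and Δλ = 1.1492 rad.
Haversine: a = sin²(Δφ/2) + cos φ₁ cos φ₂ sin²(Δλ/2) = 0.7641 + (0.3164)(0.6385)(0.2954) = 0.82373.
Central angle c = 2·arcsin(√a) = 2.27505 rad.
So the angular separation is 2.2751 rad.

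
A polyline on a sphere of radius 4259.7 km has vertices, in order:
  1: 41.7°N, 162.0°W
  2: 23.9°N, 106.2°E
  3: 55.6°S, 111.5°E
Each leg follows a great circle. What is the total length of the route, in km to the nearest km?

Leg 1→2: central angle 1.3201 rad, distance 5623.3 km.
Leg 2→3: central angle 1.3898 rad, distance 5920.1 km.
Total: 5623.3 + 5920.1 ≈ 11543 km.

11543 km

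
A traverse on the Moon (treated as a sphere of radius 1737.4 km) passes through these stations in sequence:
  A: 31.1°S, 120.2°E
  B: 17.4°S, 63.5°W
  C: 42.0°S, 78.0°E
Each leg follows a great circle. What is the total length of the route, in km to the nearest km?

Leg A→B: central angle 2.2928 rad, distance 3983.6 km.
Leg B→C: central angle 1.9336 rad, distance 3359.4 km.
Total: 3983.6 + 3359.4 ≈ 7343 km.

7343 km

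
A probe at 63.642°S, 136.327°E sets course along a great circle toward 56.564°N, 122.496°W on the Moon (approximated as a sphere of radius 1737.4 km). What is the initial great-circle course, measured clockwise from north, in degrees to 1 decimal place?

63.1°

With φ₁ = -1.1108, φ₂ = 0.9872, Δλ = 1.7659 rad, the forward-azimuth formula gives
θ = atan2( sin Δλ cos φ₂ , cos φ₁ sin φ₂ − sin φ₁ cos φ₂ cos Δλ ) = atan2(0.5406, 0.2748) = 63.05°.
So the initial bearing is 63.1°.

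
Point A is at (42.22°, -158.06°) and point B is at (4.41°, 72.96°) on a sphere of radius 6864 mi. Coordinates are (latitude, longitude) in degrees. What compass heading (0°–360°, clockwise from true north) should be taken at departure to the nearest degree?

302°

With φ₁ = 0.7369, φ₂ = 0.0770, Δλ = -2.2511 rad, the forward-azimuth formula gives
θ = atan2( sin Δλ cos φ₂ , cos φ₁ sin φ₂ − sin φ₁ cos φ₂ cos Δλ ) = atan2(-0.7751, 0.4784) = -58.32°.
Adding 360° brings this into [0°, 360°): 302°.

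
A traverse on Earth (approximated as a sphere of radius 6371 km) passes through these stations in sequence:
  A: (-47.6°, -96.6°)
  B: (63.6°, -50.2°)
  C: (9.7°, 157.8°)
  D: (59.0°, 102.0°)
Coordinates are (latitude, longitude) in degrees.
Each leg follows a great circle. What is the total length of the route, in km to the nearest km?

31718 km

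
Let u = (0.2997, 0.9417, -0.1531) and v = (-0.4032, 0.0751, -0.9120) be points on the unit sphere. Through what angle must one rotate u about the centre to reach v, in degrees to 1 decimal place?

84.9°

u·v = 0.0895; |u| = 1.0000, |v| = 1.0000.
cos θ = (u·v)/(|u||v|) = 0.0895, so θ = 84.9°.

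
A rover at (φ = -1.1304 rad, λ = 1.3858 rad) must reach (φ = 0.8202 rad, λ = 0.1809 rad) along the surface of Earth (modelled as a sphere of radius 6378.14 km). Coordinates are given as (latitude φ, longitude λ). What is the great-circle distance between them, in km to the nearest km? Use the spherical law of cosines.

13790 km

In radians: φ₁ = -1.1304, φ₂ = 0.8202, Δλ = -69.036° = -1.2049 rad.
cos c = sin φ₁ sin φ₂ + cos φ₁ cos φ₂ cos Δλ = (-0.9046)(0.7313) + (0.4263)(0.6821)(0.3578) = -0.55747,
so c = arccos(-0.55747) = 2.16213 rad.
Distance = R·c = 6378.14 × 2.1621 ≈ 13790 km.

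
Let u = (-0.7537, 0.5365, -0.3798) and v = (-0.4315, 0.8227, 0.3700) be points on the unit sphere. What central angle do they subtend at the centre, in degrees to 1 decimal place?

u·v = 0.6261; |u| = 1.0001, |v| = 1.0000.
cos θ = (u·v)/(|u||v|) = 0.6261, so θ = 51.2°.

51.2°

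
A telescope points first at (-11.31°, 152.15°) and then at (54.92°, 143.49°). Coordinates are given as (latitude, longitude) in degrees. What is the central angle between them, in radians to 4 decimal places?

Let φ₁ = -0.1974 rad, φ₂ = 0.9585 rad, and Δλ = -0.1511 rad.
Haversine: a = sin²(Δφ/2) + cos φ₁ cos φ₂ sin²(Δλ/2) = 0.2985 + (0.9806)(0.5747)(0.0057) = 0.30168.
Central angle c = 2·arcsin(√a) = 1.16294 rad.
So the angular separation is 1.1629 rad.

1.1629 rad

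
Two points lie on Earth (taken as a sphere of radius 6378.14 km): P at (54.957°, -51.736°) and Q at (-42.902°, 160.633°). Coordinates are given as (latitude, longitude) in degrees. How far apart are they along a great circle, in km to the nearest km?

In radians: φ₁ = 0.9592, φ₂ = -0.7488, Δλ = -147.631° = -2.5766 rad.
cos c = sin φ₁ sin φ₂ + cos φ₁ cos φ₂ cos Δλ = (0.8187)(-0.6807) + (0.5742)(0.7325)(-0.8446) = -0.91259,
so c = arccos(-0.91259) = 2.72038 rad.
Distance = R·c = 6378.14 × 2.7204 ≈ 17351 km.

17351 km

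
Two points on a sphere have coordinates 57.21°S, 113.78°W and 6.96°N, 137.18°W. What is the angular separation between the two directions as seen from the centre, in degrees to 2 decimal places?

66.95°

In radians: φ₁ = -0.9985, φ₂ = 0.1215, Δλ = -23.400° = -0.4084 rad.
cos c = sin φ₁ sin φ₂ + cos φ₁ cos φ₂ cos Δλ = (-0.8407)(0.1212) + (0.5416)(0.9926)(0.9178) = 0.39149,
so c = arccos(0.39149) = 1.16855 rad.
So the angular separation is 66.95°.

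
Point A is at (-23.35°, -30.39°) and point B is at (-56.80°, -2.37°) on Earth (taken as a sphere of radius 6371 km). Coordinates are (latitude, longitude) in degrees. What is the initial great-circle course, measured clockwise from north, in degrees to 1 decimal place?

156.0°

Δλ = 28.020° = 0.4890 rad.
y = sin Δλ · cos φ₂ = (0.4698)(0.5476) = 0.2572
x = cos φ₁ sin φ₂ − sin φ₁ cos φ₂ cos Δλ = (0.9181)(-0.8368) − (-0.3963)(0.5476)(0.8828) = -0.5766
θ = atan2(y, x) = 155.96°, so the bearing is 156.0°.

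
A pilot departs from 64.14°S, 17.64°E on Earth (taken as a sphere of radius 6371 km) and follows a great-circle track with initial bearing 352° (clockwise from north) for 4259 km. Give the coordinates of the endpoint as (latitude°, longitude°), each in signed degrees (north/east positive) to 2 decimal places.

Angular distance δ = d/R = 4259/6371 = 0.66850 rad; initial bearing θ = 6.1436 rad.
sin φ₂ = sin φ₁ cos δ + cos φ₁ sin δ cos θ = (-0.8999)(0.7848) + (0.4362)(0.6198)(0.9903) = -0.4385, so φ₂ = -26.01°.
Δλ = atan2(sin θ sin δ cos φ₁, cos δ − sin φ₁ sin φ₂) = atan2(-0.0376, 0.3902) = -5.508°.
λ₂ = 17.640° − 5.508° = 12.13°.

-26.01°, 12.13°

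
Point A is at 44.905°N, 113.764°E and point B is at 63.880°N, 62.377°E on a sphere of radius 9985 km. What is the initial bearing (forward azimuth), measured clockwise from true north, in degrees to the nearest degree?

With φ₁ = 0.7837, φ₂ = 1.1149, Δλ = -0.8969 rad, the forward-azimuth formula gives
θ = atan2( sin Δλ cos φ₂ , cos φ₁ sin φ₂ − sin φ₁ cos φ₂ cos Δλ ) = atan2(-0.3440, 0.4420) = -37.89°.
Adding 360° brings this into [0°, 360°): 322°.

322°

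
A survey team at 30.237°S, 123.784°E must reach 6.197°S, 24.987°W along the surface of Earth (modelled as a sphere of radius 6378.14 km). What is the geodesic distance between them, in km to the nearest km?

Let φ₁ = -0.5277 rad, φ₂ = -0.1082 rad, and Δλ = -2.5965 rad.
cos c = sin φ₁ sin φ₂ + cos φ₁ cos φ₂ cos Δλ = (-0.5036)(-0.1079) + (0.8639)(0.9942)(-0.8551) = -0.68009,
so c = arccos(-0.68009) = 2.31868 rad.
Distance = R·c = 6378.14 × 2.3187 ≈ 14789 km.

14789 km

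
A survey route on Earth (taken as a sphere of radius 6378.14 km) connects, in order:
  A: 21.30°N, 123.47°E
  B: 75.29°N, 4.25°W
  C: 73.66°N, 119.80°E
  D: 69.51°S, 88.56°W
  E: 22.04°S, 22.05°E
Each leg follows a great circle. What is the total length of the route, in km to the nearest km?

Leg A→B: central angle 1.3627 rad, distance 8691.5 km.
Leg B→C: central angle 0.4775 rad, distance 3045.4 km.
Leg C→D: central angle 2.9714 rad, distance 18952.2 km.
Leg D→E: central angle 1.3312 rad, distance 8490.6 km.
Total: 8691.5 + 3045.4 + 18952.2 + 8490.6 ≈ 39180 km.

39180 km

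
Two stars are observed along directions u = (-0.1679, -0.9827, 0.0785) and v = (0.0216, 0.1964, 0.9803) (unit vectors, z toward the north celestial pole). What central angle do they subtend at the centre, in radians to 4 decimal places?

1.6908 rad

u·v = -0.1197; |u| = 1.0000, |v| = 1.0000.
cos θ = (u·v)/(|u||v|) = -0.1197, so θ = 1.6908 rad.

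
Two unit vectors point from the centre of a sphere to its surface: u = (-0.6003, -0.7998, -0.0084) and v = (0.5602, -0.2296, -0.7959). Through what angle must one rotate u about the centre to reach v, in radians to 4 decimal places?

1.7173 rad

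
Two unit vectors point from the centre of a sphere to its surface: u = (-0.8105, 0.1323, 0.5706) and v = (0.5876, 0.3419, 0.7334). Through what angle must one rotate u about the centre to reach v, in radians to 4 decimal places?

u·v = -0.0125; |u| = 1.0000, |v| = 1.0000.
cos θ = (u·v)/(|u||v|) = -0.0125, so θ = 1.5833 rad.

1.5833 rad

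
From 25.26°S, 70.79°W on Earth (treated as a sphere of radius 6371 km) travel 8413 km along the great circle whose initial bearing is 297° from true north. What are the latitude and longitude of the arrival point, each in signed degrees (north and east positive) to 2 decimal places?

16.98°, -135.29°

Angular distance δ = d/R = 8413/6371 = 1.32051 rad; initial bearing θ = 5.1836 rad.
sin φ₂ = sin φ₁ cos δ + cos φ₁ sin δ cos θ = (-0.4267)(0.2477) + (0.9044)(0.9688)(0.4540) = 0.2921, so φ₂ = 16.98°.
Δλ = atan2(sin θ sin δ cos φ₁, cos δ − sin φ₁ sin φ₂) = atan2(-0.7807, 0.3723) = -64.503°.
λ₂ = -70.790° − 64.503° = -135.29°.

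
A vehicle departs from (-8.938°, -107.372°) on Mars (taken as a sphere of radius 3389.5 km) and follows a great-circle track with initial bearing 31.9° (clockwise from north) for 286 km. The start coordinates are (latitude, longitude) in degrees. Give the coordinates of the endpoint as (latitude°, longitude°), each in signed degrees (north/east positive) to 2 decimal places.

Angular distance δ = d/R = 286/3389.5 = 0.08438 rad; initial bearing θ = 0.5568 rad.
sin φ₂ = sin φ₁ cos δ + cos φ₁ sin δ cos θ = (-0.1554)(0.9964) + (0.9879)(0.0843)(0.8490) = -0.0841, so φ₂ = -4.83°.
Δλ = atan2(sin θ sin δ cos φ₁, cos δ − sin φ₁ sin φ₂) = atan2(0.0440, 0.9834) = 2.562°.
λ₂ = -107.372° + 2.562° = -104.81°.

-4.83°, -104.81°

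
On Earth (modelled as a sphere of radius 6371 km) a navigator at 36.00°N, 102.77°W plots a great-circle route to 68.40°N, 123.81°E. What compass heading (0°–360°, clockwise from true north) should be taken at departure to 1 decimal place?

Δλ = -133.420° = -2.3286 rad.
y = sin Δλ · cos φ₂ = (-0.7263)(0.3681) = -0.2674
x = cos φ₁ sin φ₂ − sin φ₁ cos φ₂ cos Δλ = (0.8090)(0.9298) − (0.5878)(0.3681)(-0.6873) = 0.9009
θ = atan2(y, x) = -16.53°; adding 360° gives 343.5°.

343.5°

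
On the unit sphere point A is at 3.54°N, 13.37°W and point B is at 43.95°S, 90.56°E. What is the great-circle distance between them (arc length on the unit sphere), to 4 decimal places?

1.7883

With latitudes φ₁ = 3.540°, φ₂ = -43.950° and longitude difference Δλ = 103.930°:
Haversine: a = sin²(Δφ/2) + cos φ₁ cos φ₂ sin²(Δλ/2) = 0.1621 + (0.9981)(0.7199)(0.6204) = 0.60792.
Central angle c = 2·arcsin(√a) = 1.78835 rad.
On the unit sphere the arc length equals the central angle: 1.7883.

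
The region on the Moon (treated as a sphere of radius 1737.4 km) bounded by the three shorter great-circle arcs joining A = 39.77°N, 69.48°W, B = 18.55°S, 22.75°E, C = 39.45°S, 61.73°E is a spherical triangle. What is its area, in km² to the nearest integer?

Side lengths (central angles): a = 0.6900, b = 2.4939, c = 1.8048 rad; semiperimeter s = 2.4944.
By l'Huilier's theorem, tan(E/4) = √[tan(s/2) tan((s−a)/2) tan((s−b)/2) tan((s−c)/2)], giving spherical excess E = 0.0701 rad.
Area = E·R² = 0.0701 × (1737.4)² ≈ 211716 km².

211716 km²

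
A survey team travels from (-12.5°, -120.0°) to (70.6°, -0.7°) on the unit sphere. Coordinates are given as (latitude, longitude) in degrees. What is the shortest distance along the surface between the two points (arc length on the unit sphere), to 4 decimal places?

1.9421

With latitudes φ₁ = -12.500°, φ₂ = 70.600° and longitude difference Δλ = 119.300°:
cos c = sin φ₁ sin φ₂ + cos φ₁ cos φ₂ cos Δλ = (-0.2164)(0.9432) + (0.9763)(0.3322)(-0.4894) = -0.36285,
so c = arccos(-0.36285) = 1.94212 rad.
On the unit sphere the arc length equals the central angle: 1.9421.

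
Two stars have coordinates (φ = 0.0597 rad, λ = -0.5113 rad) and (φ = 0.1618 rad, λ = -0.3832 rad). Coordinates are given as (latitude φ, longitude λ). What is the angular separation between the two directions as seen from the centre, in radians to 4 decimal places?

Let φ₁ = 0.0597 rad, φ₂ = 0.1618 rad, and Δλ = 0.1281 rad.
cos c = sin φ₁ sin φ₂ + cos φ₁ cos φ₂ cos Δλ = (0.0597)(0.1611) + (0.9982)(0.9869)(0.9918) = 0.98672,
so c = arccos(0.98672) = 0.16315 rad.
So the angular separation is 0.1632 rad.

0.1632 rad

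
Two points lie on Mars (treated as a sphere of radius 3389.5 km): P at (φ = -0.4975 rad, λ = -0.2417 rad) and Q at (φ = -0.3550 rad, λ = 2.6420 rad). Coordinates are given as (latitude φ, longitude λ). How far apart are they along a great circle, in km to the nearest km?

With latitudes φ₁ = -28.505°, φ₂ = -20.340° and longitude difference Δλ = 165.224°:
cos c = sin φ₁ sin φ₂ + cos φ₁ cos φ₂ cos Δλ = (-0.4772)(-0.3476) + (0.8788)(0.9376)(-0.9669) = -0.63085,
so c = arccos(-0.63085) = 2.25345 rad.
Distance = R·c = 3389.5 × 2.2534 ≈ 7638 km.

7638 km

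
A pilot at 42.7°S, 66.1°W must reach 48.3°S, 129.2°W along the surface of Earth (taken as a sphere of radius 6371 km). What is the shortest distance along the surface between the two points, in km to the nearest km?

In radians: φ₁ = -0.7453, φ₂ = -0.8430, Δλ = -63.100° = -1.1013 rad.
Haversine: a = sin²(Δφ/2) + cos φ₁ cos φ₂ sin²(Δλ/2) = 0.0024 + (0.7349)(0.6652)(0.2738) = 0.13624.
Central angle c = 2·arcsin(√a) = 0.75608 rad.
Distance = R·c = 6371 × 0.7561 ≈ 4817 km.

4817 km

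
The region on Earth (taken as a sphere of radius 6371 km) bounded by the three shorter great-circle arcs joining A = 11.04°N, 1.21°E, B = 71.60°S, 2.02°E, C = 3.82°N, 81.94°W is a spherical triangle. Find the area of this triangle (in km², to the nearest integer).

Side lengths (central angles): a = 1.6009, b = 1.4409, c = 1.4424 rad; semiperimeter s = 2.2421.
By l'Huilier's theorem, tan(E/4) = √[tan(s/2) tan((s−a)/2) tan((s−b)/2) tan((s−c)/2)], giving spherical excess E = 1.3497 rad.
Area = E·R² = 1.3497 × (6371)² ≈ 54785161 km².

54785161 km²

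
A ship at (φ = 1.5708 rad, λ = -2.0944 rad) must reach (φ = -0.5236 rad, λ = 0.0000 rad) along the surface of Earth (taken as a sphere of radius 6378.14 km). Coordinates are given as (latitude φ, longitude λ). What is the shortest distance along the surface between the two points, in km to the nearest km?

13358 km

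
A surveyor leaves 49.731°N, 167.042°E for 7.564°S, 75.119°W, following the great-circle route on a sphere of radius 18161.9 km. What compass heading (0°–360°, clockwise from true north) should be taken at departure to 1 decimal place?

Δλ = 117.839° = 2.0567 rad.
y = sin Δλ · cos φ₂ = (0.8843)(0.9913) = 0.8766
x = cos φ₁ sin φ₂ − sin φ₁ cos φ₂ cos Δλ = (0.6464)(-0.1316) − (0.7630)(0.9913)(-0.4670) = 0.2681
θ = atan2(y, x) = 72.99°, so the bearing is 73.0°.

73.0°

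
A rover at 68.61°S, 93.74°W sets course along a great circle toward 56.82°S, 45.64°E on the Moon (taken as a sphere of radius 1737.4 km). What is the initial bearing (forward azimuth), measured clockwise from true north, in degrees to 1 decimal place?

152.8°

With φ₁ = -1.1975, φ₂ = -0.9917, Δλ = 2.4326 rad, the forward-azimuth formula gives
θ = atan2( sin Δλ cos φ₂ , cos φ₁ sin φ₂ − sin φ₁ cos φ₂ cos Δλ ) = atan2(0.3563, -0.6920) = 152.76°.
So the initial bearing is 152.8°.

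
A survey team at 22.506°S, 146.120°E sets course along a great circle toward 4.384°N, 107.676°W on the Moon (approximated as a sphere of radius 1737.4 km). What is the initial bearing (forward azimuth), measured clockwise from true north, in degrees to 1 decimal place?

92.1°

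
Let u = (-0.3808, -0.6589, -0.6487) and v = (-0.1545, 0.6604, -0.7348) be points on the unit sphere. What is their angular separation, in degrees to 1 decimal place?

84.2°

u·v = 0.1004; |u| = 1.0000, |v| = 1.0000.
cos θ = (u·v)/(|u||v|) = 0.1004, so θ = 84.2°.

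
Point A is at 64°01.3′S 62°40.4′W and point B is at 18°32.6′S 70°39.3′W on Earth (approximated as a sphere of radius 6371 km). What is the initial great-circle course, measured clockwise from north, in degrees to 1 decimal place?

349.4°

Δλ = -7.982° = -0.1393 rad.
y = sin Δλ · cos φ₂ = (-0.1389)(0.9481) = -0.1316
x = cos φ₁ sin φ₂ − sin φ₁ cos φ₂ cos Δλ = (0.4380)(-0.3180) − (-0.8990)(0.9481)(0.9903) = 0.7047
θ = atan2(y, x) = -10.58°; adding 360° gives 349.4°.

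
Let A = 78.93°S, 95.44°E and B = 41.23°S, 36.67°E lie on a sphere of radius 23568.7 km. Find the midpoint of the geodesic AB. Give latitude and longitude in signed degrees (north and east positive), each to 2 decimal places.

-62.14°, 47.58°

Central angle δ = 0.7646 rad. Interpolating on the sphere with fraction f = 0.5:
P = [sin((1−f)δ)·A + sin(fδ)·B] / sin δ = 0.5389·A + 0.5389·B in Cartesian coordinates,
giving P = (0.3153, 0.3450, -0.8841), i.e. latitude -62.14°, longitude 47.58°.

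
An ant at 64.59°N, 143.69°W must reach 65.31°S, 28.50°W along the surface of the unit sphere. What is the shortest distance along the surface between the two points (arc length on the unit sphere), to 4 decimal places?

In radians: φ₁ = 1.1273, φ₂ = -1.1399, Δλ = 115.190° = 2.0104 rad.
cos c = sin φ₁ sin φ₂ + cos φ₁ cos φ₂ cos Δλ = (0.9033)(-0.9086) + (0.4291)(0.4177)(-0.4256) = -0.89697,
so c = arccos(-0.89697) = 2.68367 rad.
On the unit sphere the arc length equals the central angle: 2.6837.

2.6837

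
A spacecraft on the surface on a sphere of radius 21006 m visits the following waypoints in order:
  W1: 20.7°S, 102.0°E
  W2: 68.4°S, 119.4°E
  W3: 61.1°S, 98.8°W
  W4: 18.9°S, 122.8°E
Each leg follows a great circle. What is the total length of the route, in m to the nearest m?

Leg W1→W2: central angle 0.8536 rad, distance 17931.3 m.
Leg W2→W3: central angle 0.8309 rad, distance 17454.9 m.
Leg W3→W4: central angle 1.6292 rad, distance 34222.2 m.
Total: 17931.3 + 17454.9 + 34222.2 ≈ 69608 m.

69608 m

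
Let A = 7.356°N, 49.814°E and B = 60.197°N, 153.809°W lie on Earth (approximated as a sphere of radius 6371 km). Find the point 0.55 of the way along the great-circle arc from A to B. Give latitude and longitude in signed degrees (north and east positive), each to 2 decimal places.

Central angle δ = 1.9183 rad. Interpolating on the sphere with fraction f = 0.55:
P = [sin((1−f)δ)·A + sin(fδ)·B] / sin δ = 0.8082·A + 0.9252·B in Cartesian coordinates,
giving P = (0.1046, 0.4094, 0.9063), i.e. latitude 65.00°, longitude 75.67°.

65.00°, 75.67°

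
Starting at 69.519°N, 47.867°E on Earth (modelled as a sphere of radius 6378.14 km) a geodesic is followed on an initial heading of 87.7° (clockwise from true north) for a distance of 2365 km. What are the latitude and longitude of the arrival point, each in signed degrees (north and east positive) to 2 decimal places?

61.43°, 97.07°

Angular distance δ = d/R = 2365/6378.14 = 0.37080 rad; initial bearing θ = 1.5307 rad.
sin φ₂ = sin φ₁ cos δ + cos φ₁ sin δ cos θ = (0.9368)(0.9320) + (0.3499)(0.3624)(0.0401) = 0.8782, so φ₂ = 61.43°.
Δλ = atan2(sin θ sin δ cos φ₁, cos δ − sin φ₁ sin φ₂) = atan2(0.1267, 0.1093) = 49.203°.
λ₂ = 47.867° + 49.203° = 97.07°.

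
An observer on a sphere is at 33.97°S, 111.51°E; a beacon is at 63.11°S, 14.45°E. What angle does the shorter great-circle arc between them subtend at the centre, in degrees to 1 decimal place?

In radians: φ₁ = -0.5929, φ₂ = -1.1015, Δλ = -97.060° = -1.6940 rad.
cos c = sin φ₁ sin φ₂ + cos φ₁ cos φ₂ cos Δλ = (-0.5588)(-0.8919) + (0.8293)(0.4523)(-0.1229) = 0.45224,
so c = arccos(0.45224) = 1.10152 rad.
So the angular separation is 63.1°.

63.1°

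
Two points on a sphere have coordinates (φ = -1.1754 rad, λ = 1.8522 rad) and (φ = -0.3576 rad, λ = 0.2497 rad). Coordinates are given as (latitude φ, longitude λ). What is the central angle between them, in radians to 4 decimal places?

1.2539 rad

With latitudes φ₁ = -67.345°, φ₂ = -20.489° and longitude difference Δλ = -91.816°:
Haversine: a = sin²(Δφ/2) + cos φ₁ cos φ₂ sin²(Δλ/2) = 0.1581 + (0.3852)(0.9367)(0.5158) = 0.34421.
Central angle c = 2·arcsin(√a) = 1.25394 rad.
So the angular separation is 1.2539 rad.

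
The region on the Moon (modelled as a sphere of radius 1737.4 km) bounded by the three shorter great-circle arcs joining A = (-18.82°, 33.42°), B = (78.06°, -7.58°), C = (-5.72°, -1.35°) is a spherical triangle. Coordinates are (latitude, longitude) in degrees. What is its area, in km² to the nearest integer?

Side lengths (central angles): a = 1.4635, b = 0.6338, c = 1.7394 rad; semiperimeter s = 1.9183.
By l'Huilier's theorem, tan(E/4) = √[tan(s/2) tan((s−a)/2) tan((s−b)/2) tan((s−c)/2)], giving spherical excess E = 0.5908 rad.
Area = E·R² = 0.5908 × (1737.4)² ≈ 1783489 km².

1783489 km²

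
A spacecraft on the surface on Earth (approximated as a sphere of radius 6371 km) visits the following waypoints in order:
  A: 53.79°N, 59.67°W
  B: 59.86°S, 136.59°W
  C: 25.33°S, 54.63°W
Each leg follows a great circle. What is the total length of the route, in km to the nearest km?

Leg A→B: central angle 2.2532 rad, distance 14355.0 km.
Leg B→C: central angle 1.1225 rad, distance 7151.2 km.
Total: 14355.0 + 7151.2 ≈ 21506 km.

21506 km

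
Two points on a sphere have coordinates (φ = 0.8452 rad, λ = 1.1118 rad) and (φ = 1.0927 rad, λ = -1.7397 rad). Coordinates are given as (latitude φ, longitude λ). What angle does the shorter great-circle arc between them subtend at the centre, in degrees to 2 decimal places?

With latitudes φ₁ = 48.426°, φ₂ = 62.607° and longitude difference Δλ = -163.379°:
Haversine: a = sin²(Δφ/2) + cos φ₁ cos φ₂ sin²(Δλ/2) = 0.0152 + (0.6636)(0.4601)(0.9791) = 0.31416.
Central angle c = 2·arcsin(√a) = 1.18999 rad.
So the angular separation is 68.18°.

68.18°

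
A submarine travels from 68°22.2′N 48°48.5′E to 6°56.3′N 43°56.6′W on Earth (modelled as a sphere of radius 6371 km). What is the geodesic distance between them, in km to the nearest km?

9403 km

With latitudes φ₁ = 68.370°, φ₂ = 6.938° and longitude difference Δλ = -92.752°:
cos c = sin φ₁ sin φ₂ + cos φ₁ cos φ₂ cos Δλ = (0.9296)(0.1208) + (0.3686)(0.9927)(-0.0480) = 0.09473,
so c = arccos(0.09473) = 1.47593 rad.
Distance = R·c = 6371 × 1.4759 ≈ 9403 km.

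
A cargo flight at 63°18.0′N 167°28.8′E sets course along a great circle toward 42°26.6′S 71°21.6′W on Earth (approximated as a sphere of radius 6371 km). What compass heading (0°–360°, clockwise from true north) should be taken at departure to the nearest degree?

87°

With φ₁ = 1.1048, φ₂ = -0.7408, Δλ = 2.1146 rad, the forward-azimuth formula gives
θ = atan2( sin Δλ cos φ₂ , cos φ₁ sin φ₂ − sin φ₁ cos φ₂ cos Δλ ) = atan2(0.6315, 0.0379) = 86.57°.
So the initial bearing is 87°.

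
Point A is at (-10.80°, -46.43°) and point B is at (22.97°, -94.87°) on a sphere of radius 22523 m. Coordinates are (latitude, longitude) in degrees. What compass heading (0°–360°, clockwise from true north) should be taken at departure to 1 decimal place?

With φ₁ = -0.1885, φ₂ = 0.4009, Δλ = -0.8454 rad, the forward-azimuth formula gives
θ = atan2( sin Δλ cos φ₂ , cos φ₁ sin φ₂ − sin φ₁ cos φ₂ cos Δλ ) = atan2(-0.6889, 0.4978) = -54.15°.
Adding 360° brings this into [0°, 360°): 305.9°.

305.9°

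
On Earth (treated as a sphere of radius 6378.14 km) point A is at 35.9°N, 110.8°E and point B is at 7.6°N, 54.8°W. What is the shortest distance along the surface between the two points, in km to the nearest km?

14966 km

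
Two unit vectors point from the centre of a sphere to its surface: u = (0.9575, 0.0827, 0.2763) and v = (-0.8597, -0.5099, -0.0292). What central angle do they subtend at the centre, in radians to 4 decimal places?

2.6330 rad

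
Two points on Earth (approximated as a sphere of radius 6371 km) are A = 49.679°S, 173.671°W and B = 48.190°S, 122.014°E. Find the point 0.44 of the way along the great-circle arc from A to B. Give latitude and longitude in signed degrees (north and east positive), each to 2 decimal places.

-53.61°, 157.78°

Central angle δ = 0.7148 rad. Interpolating on the sphere with fraction f = 0.44:
P = [sin((1−f)δ)·A + sin(fδ)·B] / sin δ = 0.5945·A + 0.4720·B in Cartesian coordinates,
giving P = (-0.5491, 0.2244, -0.8050), i.e. latitude -53.61°, longitude 157.78°.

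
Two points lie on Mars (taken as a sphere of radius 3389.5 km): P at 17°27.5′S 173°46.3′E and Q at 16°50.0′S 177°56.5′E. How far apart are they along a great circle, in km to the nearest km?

With latitudes φ₁ = -17.458°, φ₂ = -16.833° and longitude difference Δλ = 4.170°:
Haversine: a = sin²(Δφ/2) + cos φ₁ cos φ₂ sin²(Δλ/2) = 0.0000 + (0.9539)(0.9572)(0.0013) = 0.00124.
Central angle c = 2·arcsin(√a) = 0.07039 rad.
Distance = R·c = 3389.5 × 0.0704 ≈ 239 km.

239 km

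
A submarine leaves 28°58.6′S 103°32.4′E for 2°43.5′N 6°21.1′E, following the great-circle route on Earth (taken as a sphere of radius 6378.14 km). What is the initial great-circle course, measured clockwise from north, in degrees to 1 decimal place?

268.9°

Δλ = -97.188° = -1.6963 rad.
y = sin Δλ · cos φ₂ = (-0.9921)(0.9989) = -0.9910
x = cos φ₁ sin φ₂ − sin φ₁ cos φ₂ cos Δλ = (0.8748)(0.0475) − (-0.4845)(0.9989)(-0.1251) = -0.0190
θ = atan2(y, x) = -91.10°; adding 360° gives 268.9°.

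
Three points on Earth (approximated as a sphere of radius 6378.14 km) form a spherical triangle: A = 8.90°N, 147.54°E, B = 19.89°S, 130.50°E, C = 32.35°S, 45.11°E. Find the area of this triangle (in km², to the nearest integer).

Side lengths (central angles): a = 1.3224, b = 1.8363, c = 0.5816 rad; semiperimeter s = 1.8701.
By l'Huilier's theorem, tan(E/4) = √[tan(s/2) tan((s−a)/2) tan((s−b)/2) tan((s−c)/2)], giving spherical excess E = 0.2776 rad.
Area = E·R² = 0.2776 × (6378.14)² ≈ 11293242 km².

11293242 km²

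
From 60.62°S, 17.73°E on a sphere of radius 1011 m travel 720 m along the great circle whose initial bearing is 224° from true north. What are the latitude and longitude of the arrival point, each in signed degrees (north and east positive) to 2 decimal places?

-62.90°, -77.09°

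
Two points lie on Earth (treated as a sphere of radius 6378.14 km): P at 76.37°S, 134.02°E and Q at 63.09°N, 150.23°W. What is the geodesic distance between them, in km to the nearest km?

With latitudes φ₁ = -76.370°, φ₂ = 63.090° and longitude difference Δλ = 75.750°:
cos c = sin φ₁ sin φ₂ + cos φ₁ cos φ₂ cos Δλ = (-0.9718)(0.8917) + (0.2357)(0.4526)(0.2462) = -0.84035,
so c = arccos(-0.84035) = 2.56873 rad.
Distance = R·c = 6378.14 × 2.5687 ≈ 16384 km.

16384 km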